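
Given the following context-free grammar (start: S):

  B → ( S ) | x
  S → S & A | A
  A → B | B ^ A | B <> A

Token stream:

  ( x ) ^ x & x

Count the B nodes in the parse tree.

[S [S [A [B ( [S [A [B x]]] )] ^ [A [B x]]]] & [A [B x]]]

4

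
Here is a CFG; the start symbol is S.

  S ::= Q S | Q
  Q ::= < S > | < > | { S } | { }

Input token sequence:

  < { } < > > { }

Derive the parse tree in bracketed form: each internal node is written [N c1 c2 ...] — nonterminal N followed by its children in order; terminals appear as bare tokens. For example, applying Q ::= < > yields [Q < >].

S
Q S
< S > S
< Q S > S
< { } S > S
< { } Q > S
< { } < > > S
< { } < > > Q
< { } < > > { }

[S [Q < [S [Q { }] [S [Q < >]]] >] [S [Q { }]]]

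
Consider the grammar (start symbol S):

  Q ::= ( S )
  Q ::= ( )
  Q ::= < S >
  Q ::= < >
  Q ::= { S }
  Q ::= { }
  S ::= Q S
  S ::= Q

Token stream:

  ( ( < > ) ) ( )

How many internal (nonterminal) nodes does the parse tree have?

8

[S [Q ( [S [Q ( [S [Q < >]] )]] )] [S [Q ( )]]]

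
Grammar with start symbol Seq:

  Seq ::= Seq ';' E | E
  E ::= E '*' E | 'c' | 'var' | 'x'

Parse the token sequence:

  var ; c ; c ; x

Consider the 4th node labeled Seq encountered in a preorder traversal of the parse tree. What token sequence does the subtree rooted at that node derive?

[Seq [Seq [Seq [Seq [E var]] ; [E c]] ; [E c]] ; [E x]]

var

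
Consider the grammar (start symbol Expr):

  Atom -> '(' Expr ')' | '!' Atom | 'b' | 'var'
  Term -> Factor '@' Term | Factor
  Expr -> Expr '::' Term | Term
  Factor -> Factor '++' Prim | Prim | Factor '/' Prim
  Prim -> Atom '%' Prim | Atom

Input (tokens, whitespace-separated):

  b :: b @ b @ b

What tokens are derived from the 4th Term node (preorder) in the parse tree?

b

[Expr [Expr [Term [Factor [Prim [Atom b]]]]] :: [Term [Factor [Prim [Atom b]]] @ [Term [Factor [Prim [Atom b]]] @ [Term [Factor [Prim [Atom b]]]]]]]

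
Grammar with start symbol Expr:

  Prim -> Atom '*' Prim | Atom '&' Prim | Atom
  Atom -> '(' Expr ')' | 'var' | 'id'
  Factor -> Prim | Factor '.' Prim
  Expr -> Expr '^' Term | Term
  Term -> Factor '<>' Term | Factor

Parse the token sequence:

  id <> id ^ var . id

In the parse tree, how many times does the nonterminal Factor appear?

4

[Expr [Expr [Term [Factor [Prim [Atom id]]] <> [Term [Factor [Prim [Atom id]]]]]] ^ [Term [Factor [Factor [Prim [Atom var]]] . [Prim [Atom id]]]]]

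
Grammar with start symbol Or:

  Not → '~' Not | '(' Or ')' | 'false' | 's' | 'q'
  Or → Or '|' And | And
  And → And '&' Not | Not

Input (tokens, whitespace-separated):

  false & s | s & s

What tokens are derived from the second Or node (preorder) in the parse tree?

[Or [Or [And [And [Not false]] & [Not s]]] | [And [And [Not s]] & [Not s]]]

false & s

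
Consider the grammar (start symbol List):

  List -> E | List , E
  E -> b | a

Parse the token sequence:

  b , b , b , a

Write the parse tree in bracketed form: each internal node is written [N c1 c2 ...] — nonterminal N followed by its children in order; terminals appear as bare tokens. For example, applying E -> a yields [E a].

List
List , E
List , E , E
List , E , E , E
E , E , E , E
b , E , E , E
b , b , E , E
b , b , b , E
b , b , b , a

[List [List [List [List [E b]] , [E b]] , [E b]] , [E a]]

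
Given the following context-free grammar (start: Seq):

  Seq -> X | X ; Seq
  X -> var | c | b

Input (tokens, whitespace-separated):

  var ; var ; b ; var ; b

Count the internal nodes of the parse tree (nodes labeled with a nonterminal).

10

[Seq [X var] ; [Seq [X var] ; [Seq [X b] ; [Seq [X var] ; [Seq [X b]]]]]]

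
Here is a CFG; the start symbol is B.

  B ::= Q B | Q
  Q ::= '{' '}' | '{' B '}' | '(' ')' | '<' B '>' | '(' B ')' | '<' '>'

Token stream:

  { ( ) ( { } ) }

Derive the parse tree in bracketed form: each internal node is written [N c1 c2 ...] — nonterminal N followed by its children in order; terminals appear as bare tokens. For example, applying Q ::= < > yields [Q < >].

B
Q
{ B }
{ Q B }
{ ( ) B }
{ ( ) Q }
{ ( ) ( B ) }
{ ( ) ( Q ) }
{ ( ) ( { } ) }

[B [Q { [B [Q ( )] [B [Q ( [B [Q { }]] )]]] }]]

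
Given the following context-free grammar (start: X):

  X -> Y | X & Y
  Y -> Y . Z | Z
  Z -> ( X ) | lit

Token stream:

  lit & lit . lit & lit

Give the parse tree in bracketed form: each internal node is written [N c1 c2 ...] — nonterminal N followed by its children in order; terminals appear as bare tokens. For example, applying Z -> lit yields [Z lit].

[X [X [X [Y [Z lit]]] & [Y [Y [Z lit]] . [Z lit]]] & [Y [Z lit]]]

X
X & Y
X & Y & Y
Y & Y & Y
Z & Y & Y
lit & Y & Y
lit & Y . Z & Y
lit & Z . Z & Y
lit & lit . Z & Y
lit & lit . lit & Y
lit & lit . lit & Z
lit & lit . lit & lit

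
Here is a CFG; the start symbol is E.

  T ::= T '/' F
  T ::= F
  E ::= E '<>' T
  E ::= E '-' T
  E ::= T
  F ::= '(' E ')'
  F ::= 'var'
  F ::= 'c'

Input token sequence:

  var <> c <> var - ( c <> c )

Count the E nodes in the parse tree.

6

[E [E [E [E [T [F var]]] <> [T [F c]]] <> [T [F var]]] - [T [F ( [E [E [T [F c]]] <> [T [F c]]] )]]]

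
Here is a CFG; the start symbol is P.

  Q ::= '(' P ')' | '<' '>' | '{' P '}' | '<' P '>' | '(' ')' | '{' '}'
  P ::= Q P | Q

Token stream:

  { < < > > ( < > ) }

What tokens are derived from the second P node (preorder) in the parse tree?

< < > > ( < > )

[P [Q { [P [Q < [P [Q < >]] >] [P [Q ( [P [Q < >]] )]]] }]]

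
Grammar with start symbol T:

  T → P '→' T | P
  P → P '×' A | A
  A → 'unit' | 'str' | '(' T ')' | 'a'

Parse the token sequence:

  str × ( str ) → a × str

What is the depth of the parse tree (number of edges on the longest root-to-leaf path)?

6

[T [P [P [A str]] × [A ( [T [P [A str]]] )]] → [T [P [P [A a]] × [A str]]]]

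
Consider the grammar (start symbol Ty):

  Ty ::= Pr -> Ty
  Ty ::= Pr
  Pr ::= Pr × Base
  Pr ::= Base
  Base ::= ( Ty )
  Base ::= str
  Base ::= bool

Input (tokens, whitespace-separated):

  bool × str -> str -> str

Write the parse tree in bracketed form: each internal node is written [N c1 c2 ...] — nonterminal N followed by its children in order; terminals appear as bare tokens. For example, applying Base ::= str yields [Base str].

Ty
Pr -> Ty
Pr × Base -> Ty
Base × Base -> Ty
bool × Base -> Ty
bool × str -> Ty
bool × str -> Pr -> Ty
bool × str -> Base -> Ty
bool × str -> str -> Ty
bool × str -> str -> Pr
bool × str -> str -> Base
bool × str -> str -> str

[Ty [Pr [Pr [Base bool]] × [Base str]] -> [Ty [Pr [Base str]] -> [Ty [Pr [Base str]]]]]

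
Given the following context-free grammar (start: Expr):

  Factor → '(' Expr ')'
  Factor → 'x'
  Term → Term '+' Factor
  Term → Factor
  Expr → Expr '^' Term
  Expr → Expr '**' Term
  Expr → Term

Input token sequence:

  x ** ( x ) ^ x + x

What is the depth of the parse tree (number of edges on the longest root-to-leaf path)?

[Expr [Expr [Expr [Term [Factor x]]] ** [Term [Factor ( [Expr [Term [Factor x]]] )]]] ^ [Term [Term [Factor x]] + [Factor x]]]

7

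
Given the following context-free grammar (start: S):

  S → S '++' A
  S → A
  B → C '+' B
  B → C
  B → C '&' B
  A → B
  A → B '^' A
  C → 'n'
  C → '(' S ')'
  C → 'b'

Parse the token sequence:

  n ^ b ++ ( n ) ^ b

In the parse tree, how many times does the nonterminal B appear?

[S [S [A [B [C n]] ^ [A [B [C b]]]]] ++ [A [B [C ( [S [A [B [C n]]]] )]] ^ [A [B [C b]]]]]

5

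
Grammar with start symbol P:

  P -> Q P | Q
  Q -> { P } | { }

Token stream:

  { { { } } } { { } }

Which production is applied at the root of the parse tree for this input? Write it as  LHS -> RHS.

[P [Q { [P [Q { [P [Q { }]] }]] }] [P [Q { [P [Q { }]] }]]]

P -> Q P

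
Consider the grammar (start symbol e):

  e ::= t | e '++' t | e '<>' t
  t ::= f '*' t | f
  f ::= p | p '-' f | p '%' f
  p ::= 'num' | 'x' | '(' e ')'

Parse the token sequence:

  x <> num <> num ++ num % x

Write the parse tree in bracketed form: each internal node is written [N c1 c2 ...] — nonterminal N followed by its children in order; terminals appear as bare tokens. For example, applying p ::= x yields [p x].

[e [e [e [e [t [f [p x]]]] <> [t [f [p num]]]] <> [t [f [p num]]]] ++ [t [f [p num] % [f [p x]]]]]

e
e ++ t
e <> t ++ t
e <> t <> t ++ t
t <> t <> t ++ t
f <> t <> t ++ t
p <> t <> t ++ t
x <> t <> t ++ t
x <> f <> t ++ t
x <> p <> t ++ t
x <> num <> t ++ t
x <> num <> f ++ t
x <> num <> p ++ t
x <> num <> num ++ t
x <> num <> num ++ f
x <> num <> num ++ p % f
x <> num <> num ++ num % f
x <> num <> num ++ num % p
x <> num <> num ++ num % x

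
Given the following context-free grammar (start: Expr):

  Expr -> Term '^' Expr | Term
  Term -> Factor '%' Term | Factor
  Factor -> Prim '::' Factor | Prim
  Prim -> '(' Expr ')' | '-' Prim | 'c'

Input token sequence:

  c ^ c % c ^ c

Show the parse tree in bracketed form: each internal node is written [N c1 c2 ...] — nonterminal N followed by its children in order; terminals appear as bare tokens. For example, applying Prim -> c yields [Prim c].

Expr
Term ^ Expr
Factor ^ Expr
Prim ^ Expr
c ^ Expr
c ^ Term ^ Expr
c ^ Factor % Term ^ Expr
c ^ Prim % Term ^ Expr
c ^ c % Term ^ Expr
c ^ c % Factor ^ Expr
c ^ c % Prim ^ Expr
c ^ c % c ^ Expr
c ^ c % c ^ Term
c ^ c % c ^ Factor
c ^ c % c ^ Prim
c ^ c % c ^ c

[Expr [Term [Factor [Prim c]]] ^ [Expr [Term [Factor [Prim c]] % [Term [Factor [Prim c]]]] ^ [Expr [Term [Factor [Prim c]]]]]]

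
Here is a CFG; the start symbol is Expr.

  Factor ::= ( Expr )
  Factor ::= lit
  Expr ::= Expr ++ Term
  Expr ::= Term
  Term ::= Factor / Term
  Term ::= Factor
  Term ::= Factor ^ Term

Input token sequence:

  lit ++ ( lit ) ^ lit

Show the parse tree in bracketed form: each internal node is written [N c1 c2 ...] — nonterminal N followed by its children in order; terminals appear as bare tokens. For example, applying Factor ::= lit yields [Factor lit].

Expr
Expr ++ Term
Term ++ Term
Factor ++ Term
lit ++ Term
lit ++ Factor ^ Term
lit ++ ( Expr ) ^ Term
lit ++ ( Term ) ^ Term
lit ++ ( Factor ) ^ Term
lit ++ ( lit ) ^ Term
lit ++ ( lit ) ^ Factor
lit ++ ( lit ) ^ lit

[Expr [Expr [Term [Factor lit]]] ++ [Term [Factor ( [Expr [Term [Factor lit]]] )] ^ [Term [Factor lit]]]]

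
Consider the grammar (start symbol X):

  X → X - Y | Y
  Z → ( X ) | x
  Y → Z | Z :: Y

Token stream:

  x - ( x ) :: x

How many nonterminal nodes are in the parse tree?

[X [X [Y [Z x]]] - [Y [Z ( [X [Y [Z x]]] )] :: [Y [Z x]]]]

11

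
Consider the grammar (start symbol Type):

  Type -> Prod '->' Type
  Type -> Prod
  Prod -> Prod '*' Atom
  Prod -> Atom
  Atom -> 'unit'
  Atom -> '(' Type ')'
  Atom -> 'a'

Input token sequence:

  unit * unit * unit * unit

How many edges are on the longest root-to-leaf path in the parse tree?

6

[Type [Prod [Prod [Prod [Prod [Atom unit]] * [Atom unit]] * [Atom unit]] * [Atom unit]]]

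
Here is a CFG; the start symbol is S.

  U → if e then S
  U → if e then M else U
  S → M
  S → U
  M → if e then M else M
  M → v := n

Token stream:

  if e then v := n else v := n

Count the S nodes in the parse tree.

[S [M if e then [M v := n] else [M v := n]]]

1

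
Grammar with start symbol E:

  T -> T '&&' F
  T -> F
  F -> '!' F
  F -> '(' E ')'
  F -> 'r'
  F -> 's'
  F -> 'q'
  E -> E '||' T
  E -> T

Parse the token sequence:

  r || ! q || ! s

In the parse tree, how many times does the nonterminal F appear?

[E [E [E [T [F r]]] || [T [F ! [F q]]]] || [T [F ! [F s]]]]

5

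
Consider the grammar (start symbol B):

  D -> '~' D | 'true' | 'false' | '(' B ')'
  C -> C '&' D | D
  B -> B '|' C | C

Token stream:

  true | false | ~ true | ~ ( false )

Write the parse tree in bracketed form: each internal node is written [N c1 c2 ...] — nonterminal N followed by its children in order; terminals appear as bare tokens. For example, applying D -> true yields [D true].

B
B | C
B | C | C
B | C | C | C
C | C | C | C
D | C | C | C
true | C | C | C
true | D | C | C
true | false | C | C
true | false | D | C
true | false | ~ D | C
true | false | ~ true | C
true | false | ~ true | D
true | false | ~ true | ~ D
true | false | ~ true | ~ ( B )
true | false | ~ true | ~ ( C )
true | false | ~ true | ~ ( D )
true | false | ~ true | ~ ( false )

[B [B [B [B [C [D true]]] | [C [D false]]] | [C [D ~ [D true]]]] | [C [D ~ [D ( [B [C [D false]]] )]]]]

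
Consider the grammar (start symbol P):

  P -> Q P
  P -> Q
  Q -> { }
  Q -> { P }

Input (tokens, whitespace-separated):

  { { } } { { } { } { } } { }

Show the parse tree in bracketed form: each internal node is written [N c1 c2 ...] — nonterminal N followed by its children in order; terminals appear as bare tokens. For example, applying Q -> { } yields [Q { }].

[P [Q { [P [Q { }]] }] [P [Q { [P [Q { }] [P [Q { }] [P [Q { }]]]] }] [P [Q { }]]]]

P
Q P
{ P } P
{ Q } P
{ { } } P
{ { } } Q P
{ { } } { P } P
{ { } } { Q P } P
{ { } } { { } P } P
{ { } } { { } Q P } P
{ { } } { { } { } P } P
{ { } } { { } { } Q } P
{ { } } { { } { } { } } P
{ { } } { { } { } { } } Q
{ { } } { { } { } { } } { }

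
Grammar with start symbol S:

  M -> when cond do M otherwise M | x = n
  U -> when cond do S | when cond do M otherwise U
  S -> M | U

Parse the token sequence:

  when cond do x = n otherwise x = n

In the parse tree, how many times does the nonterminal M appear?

[S [M when cond do [M x = n] otherwise [M x = n]]]

3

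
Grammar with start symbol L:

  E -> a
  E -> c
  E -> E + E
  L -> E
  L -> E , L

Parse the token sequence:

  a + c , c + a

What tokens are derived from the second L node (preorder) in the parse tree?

c + a

[L [E [E a] + [E c]] , [L [E [E c] + [E a]]]]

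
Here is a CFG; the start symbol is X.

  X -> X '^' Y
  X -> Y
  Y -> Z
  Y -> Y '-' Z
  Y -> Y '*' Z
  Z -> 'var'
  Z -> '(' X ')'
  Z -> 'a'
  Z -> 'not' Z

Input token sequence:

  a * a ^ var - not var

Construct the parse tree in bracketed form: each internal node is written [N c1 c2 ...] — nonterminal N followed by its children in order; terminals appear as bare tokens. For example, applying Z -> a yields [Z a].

[X [X [Y [Y [Z a]] * [Z a]]] ^ [Y [Y [Z var]] - [Z not [Z var]]]]

X
X ^ Y
Y ^ Y
Y * Z ^ Y
Z * Z ^ Y
a * Z ^ Y
a * a ^ Y
a * a ^ Y - Z
a * a ^ Z - Z
a * a ^ var - Z
a * a ^ var - not Z
a * a ^ var - not var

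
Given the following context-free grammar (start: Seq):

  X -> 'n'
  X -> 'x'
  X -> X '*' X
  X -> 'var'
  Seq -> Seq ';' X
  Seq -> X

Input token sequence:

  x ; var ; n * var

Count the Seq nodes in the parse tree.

[Seq [Seq [Seq [X x]] ; [X var]] ; [X [X n] * [X var]]]

3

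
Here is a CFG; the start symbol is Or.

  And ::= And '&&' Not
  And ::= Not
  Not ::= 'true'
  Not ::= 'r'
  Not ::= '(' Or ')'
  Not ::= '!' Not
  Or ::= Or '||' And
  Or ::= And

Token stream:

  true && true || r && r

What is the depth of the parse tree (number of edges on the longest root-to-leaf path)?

[Or [Or [And [And [Not true]] && [Not true]]] || [And [And [Not r]] && [Not r]]]

5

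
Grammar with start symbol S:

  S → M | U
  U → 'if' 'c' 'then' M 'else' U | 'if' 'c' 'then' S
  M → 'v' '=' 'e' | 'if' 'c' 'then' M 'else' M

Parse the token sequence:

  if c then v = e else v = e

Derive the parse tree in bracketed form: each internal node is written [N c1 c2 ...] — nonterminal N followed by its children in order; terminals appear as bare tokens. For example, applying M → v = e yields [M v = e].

[S [M if c then [M v = e] else [M v = e]]]

S
M
if c then M else M
if c then v = e else M
if c then v = e else v = e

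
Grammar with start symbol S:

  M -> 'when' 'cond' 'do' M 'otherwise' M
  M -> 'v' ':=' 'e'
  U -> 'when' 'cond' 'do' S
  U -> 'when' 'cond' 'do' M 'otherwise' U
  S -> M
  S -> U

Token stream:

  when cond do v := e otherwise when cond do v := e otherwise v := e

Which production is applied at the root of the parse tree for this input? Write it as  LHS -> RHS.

[S [M when cond do [M v := e] otherwise [M when cond do [M v := e] otherwise [M v := e]]]]

S -> M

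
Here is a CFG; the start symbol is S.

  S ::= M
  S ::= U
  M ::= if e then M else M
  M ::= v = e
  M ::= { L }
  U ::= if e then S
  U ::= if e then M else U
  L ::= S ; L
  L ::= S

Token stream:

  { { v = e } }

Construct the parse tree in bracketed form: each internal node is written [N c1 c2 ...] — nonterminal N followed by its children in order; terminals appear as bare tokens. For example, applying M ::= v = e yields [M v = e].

[S [M { [L [S [M { [L [S [M v = e]]] }]]] }]]

S
M
{ L }
{ S }
{ M }
{ { L } }
{ { S } }
{ { M } }
{ { v = e } }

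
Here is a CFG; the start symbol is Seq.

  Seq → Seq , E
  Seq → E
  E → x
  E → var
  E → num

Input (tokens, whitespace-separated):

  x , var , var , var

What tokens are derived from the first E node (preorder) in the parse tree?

x

[Seq [Seq [Seq [Seq [E x]] , [E var]] , [E var]] , [E var]]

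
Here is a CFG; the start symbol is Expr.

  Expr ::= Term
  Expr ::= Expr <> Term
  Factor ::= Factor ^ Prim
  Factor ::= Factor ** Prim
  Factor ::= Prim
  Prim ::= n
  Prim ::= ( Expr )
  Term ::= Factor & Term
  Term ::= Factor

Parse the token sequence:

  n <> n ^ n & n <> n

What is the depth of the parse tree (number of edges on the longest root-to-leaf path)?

[Expr [Expr [Expr [Term [Factor [Prim n]]]] <> [Term [Factor [Factor [Prim n]] ^ [Prim n]] & [Term [Factor [Prim n]]]]] <> [Term [Factor [Prim n]]]]

6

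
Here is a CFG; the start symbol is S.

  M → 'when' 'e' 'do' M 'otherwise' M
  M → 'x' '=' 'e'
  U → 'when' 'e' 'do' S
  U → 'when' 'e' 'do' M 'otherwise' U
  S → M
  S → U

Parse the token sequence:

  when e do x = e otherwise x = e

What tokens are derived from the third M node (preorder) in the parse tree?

x = e

[S [M when e do [M x = e] otherwise [M x = e]]]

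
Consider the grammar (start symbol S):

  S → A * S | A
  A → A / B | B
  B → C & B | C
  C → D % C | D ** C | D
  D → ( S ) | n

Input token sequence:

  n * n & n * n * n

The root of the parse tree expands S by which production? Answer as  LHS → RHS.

S → A * S

[S [A [B [C [D n]]]] * [S [A [B [C [D n]] & [B [C [D n]]]]] * [S [A [B [C [D n]]]] * [S [A [B [C [D n]]]]]]]]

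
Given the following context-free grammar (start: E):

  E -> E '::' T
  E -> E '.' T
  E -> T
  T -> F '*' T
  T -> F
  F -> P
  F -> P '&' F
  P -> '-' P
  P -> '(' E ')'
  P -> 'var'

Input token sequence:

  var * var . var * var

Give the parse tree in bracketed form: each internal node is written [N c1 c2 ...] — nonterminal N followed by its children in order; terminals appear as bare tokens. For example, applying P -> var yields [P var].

E
E . T
T . T
F * T . T
P * T . T
var * T . T
var * F . T
var * P . T
var * var . T
var * var . F * T
var * var . P * T
var * var . var * T
var * var . var * F
var * var . var * P
var * var . var * var

[E [E [T [F [P var]] * [T [F [P var]]]]] . [T [F [P var]] * [T [F [P var]]]]]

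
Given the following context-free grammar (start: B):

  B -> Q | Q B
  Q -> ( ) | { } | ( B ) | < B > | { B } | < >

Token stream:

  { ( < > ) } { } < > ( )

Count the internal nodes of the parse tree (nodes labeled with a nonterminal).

12

[B [Q { [B [Q ( [B [Q < >]] )]] }] [B [Q { }] [B [Q < >] [B [Q ( )]]]]]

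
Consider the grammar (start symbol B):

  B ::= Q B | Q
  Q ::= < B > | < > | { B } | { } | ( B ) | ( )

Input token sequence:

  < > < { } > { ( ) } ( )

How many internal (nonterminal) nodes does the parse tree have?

[B [Q < >] [B [Q < [B [Q { }]] >] [B [Q { [B [Q ( )]] }] [B [Q ( )]]]]]

12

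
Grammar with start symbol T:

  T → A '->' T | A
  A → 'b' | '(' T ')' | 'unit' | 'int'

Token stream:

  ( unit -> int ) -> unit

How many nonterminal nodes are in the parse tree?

[T [A ( [T [A unit] -> [T [A int]]] )] -> [T [A unit]]]

8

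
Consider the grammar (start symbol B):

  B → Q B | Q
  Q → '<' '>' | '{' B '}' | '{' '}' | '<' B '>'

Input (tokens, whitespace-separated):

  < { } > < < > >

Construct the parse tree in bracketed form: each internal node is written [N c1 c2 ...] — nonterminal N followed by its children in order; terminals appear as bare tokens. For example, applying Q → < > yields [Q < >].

B
Q B
< B > B
< Q > B
< { } > B
< { } > Q
< { } > < B >
< { } > < Q >
< { } > < < > >

[B [Q < [B [Q { }]] >] [B [Q < [B [Q < >]] >]]]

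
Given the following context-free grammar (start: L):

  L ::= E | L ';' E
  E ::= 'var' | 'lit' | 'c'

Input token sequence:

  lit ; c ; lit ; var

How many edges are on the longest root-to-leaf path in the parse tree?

5

[L [L [L [L [E lit]] ; [E c]] ; [E lit]] ; [E var]]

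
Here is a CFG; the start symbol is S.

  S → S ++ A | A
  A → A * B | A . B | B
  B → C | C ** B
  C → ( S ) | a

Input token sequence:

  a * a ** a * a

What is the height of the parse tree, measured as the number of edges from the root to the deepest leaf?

[S [A [A [A [B [C a]]] * [B [C a] ** [B [C a]]]] * [B [C a]]]]

6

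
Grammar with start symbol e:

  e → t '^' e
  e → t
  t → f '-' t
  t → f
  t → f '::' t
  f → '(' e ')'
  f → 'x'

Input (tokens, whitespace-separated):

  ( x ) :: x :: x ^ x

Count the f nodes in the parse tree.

5

[e [t [f ( [e [t [f x]]] )] :: [t [f x] :: [t [f x]]]] ^ [e [t [f x]]]]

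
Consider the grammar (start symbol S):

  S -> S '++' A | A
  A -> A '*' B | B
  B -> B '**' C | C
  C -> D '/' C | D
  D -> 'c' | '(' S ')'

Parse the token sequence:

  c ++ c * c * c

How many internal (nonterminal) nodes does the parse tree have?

[S [S [A [B [C [D c]]]]] ++ [A [A [A [B [C [D c]]]] * [B [C [D c]]]] * [B [C [D c]]]]]

18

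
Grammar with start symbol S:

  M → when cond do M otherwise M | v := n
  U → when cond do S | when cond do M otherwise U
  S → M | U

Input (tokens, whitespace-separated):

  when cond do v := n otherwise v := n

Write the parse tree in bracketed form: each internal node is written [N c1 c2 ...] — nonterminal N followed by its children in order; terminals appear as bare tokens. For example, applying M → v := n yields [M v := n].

[S [M when cond do [M v := n] otherwise [M v := n]]]

S
M
when cond do M otherwise M
when cond do v := n otherwise M
when cond do v := n otherwise v := n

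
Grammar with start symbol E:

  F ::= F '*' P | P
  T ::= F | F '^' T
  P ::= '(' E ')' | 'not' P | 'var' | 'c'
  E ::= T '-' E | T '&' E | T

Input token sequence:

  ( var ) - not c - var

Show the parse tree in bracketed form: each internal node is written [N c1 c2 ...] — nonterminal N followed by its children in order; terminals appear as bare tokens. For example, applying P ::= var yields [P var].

[E [T [F [P ( [E [T [F [P var]]]] )]]] - [E [T [F [P not [P c]]]] - [E [T [F [P var]]]]]]

E
T - E
F - E
P - E
( E ) - E
( T ) - E
( F ) - E
( P ) - E
( var ) - E
( var ) - T - E
( var ) - F - E
( var ) - P - E
( var ) - not P - E
( var ) - not c - E
( var ) - not c - T
( var ) - not c - F
( var ) - not c - P
( var ) - not c - var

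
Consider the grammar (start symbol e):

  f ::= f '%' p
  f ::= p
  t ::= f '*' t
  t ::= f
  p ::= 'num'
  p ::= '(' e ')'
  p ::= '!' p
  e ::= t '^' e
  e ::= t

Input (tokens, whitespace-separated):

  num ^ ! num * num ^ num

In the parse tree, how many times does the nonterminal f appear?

4

[e [t [f [p num]]] ^ [e [t [f [p ! [p num]]] * [t [f [p num]]]] ^ [e [t [f [p num]]]]]]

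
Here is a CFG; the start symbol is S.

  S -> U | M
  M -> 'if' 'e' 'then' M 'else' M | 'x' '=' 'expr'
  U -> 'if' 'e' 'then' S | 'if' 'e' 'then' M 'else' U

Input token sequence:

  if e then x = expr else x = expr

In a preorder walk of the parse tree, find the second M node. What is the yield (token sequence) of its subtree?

[S [M if e then [M x = expr] else [M x = expr]]]

x = expr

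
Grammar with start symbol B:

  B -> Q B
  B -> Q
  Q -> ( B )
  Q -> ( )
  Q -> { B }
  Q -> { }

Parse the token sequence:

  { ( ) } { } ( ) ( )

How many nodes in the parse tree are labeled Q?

[B [Q { [B [Q ( )]] }] [B [Q { }] [B [Q ( )] [B [Q ( )]]]]]

5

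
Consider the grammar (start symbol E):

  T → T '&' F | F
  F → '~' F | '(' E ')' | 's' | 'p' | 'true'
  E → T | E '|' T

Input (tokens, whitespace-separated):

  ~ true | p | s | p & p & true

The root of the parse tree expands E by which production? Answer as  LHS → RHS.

[E [E [E [E [T [F ~ [F true]]]] | [T [F p]]] | [T [F s]]] | [T [T [T [F p]] & [F p]] & [F true]]]

E → E '|' T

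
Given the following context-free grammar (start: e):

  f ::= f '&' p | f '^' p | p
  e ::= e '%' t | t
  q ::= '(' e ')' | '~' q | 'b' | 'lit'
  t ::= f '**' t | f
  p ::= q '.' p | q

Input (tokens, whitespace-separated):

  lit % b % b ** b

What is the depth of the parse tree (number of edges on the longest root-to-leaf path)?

7

[e [e [e [t [f [p [q lit]]]]] % [t [f [p [q b]]]]] % [t [f [p [q b]]] ** [t [f [p [q b]]]]]]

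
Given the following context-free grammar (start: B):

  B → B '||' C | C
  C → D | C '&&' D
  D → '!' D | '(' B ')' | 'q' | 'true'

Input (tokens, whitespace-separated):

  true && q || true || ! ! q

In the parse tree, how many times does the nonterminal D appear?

[B [B [B [C [C [D true]] && [D q]]] || [C [D true]]] || [C [D ! [D ! [D q]]]]]

6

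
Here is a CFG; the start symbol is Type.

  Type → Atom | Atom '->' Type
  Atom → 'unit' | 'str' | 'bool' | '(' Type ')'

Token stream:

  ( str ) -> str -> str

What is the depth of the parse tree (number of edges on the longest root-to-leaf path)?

[Type [Atom ( [Type [Atom str]] )] -> [Type [Atom str] -> [Type [Atom str]]]]

4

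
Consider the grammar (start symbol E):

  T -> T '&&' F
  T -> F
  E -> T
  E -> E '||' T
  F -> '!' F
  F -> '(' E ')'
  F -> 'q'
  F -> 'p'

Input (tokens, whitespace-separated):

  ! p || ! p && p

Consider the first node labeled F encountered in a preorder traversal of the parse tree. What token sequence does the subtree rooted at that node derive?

[E [E [T [F ! [F p]]]] || [T [T [F ! [F p]]] && [F p]]]

! p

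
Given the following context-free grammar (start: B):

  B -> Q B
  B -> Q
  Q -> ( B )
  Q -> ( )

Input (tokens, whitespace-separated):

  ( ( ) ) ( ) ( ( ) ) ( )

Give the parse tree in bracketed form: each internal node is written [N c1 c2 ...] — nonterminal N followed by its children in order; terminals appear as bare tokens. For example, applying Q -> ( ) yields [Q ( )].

B
Q B
( B ) B
( Q ) B
( ( ) ) B
( ( ) ) Q B
( ( ) ) ( ) B
( ( ) ) ( ) Q B
( ( ) ) ( ) ( B ) B
( ( ) ) ( ) ( Q ) B
( ( ) ) ( ) ( ( ) ) B
( ( ) ) ( ) ( ( ) ) Q
( ( ) ) ( ) ( ( ) ) ( )

[B [Q ( [B [Q ( )]] )] [B [Q ( )] [B [Q ( [B [Q ( )]] )] [B [Q ( )]]]]]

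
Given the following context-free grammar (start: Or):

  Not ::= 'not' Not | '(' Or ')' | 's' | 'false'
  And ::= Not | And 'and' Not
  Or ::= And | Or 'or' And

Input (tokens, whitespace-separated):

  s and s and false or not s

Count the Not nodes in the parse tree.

5

[Or [Or [And [And [And [Not s]] and [Not s]] and [Not false]]] or [And [Not not [Not s]]]]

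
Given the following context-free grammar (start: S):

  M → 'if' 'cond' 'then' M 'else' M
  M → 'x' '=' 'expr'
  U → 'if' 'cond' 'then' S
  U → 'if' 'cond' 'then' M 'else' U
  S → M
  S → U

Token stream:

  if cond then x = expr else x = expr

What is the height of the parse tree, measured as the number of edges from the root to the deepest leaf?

3

[S [M if cond then [M x = expr] else [M x = expr]]]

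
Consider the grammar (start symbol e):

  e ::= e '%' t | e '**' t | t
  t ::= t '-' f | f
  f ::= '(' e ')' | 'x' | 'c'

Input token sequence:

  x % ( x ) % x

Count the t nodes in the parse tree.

[e [e [e [t [f x]]] % [t [f ( [e [t [f x]]] )]]] % [t [f x]]]

4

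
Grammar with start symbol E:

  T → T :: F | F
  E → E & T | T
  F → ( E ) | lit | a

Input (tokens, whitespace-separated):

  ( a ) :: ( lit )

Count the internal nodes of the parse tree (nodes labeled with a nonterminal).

11

[E [T [T [F ( [E [T [F a]]] )]] :: [F ( [E [T [F lit]]] )]]]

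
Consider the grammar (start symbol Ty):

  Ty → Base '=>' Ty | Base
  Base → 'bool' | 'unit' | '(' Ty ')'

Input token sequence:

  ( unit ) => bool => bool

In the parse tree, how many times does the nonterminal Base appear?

4

[Ty [Base ( [Ty [Base unit]] )] => [Ty [Base bool] => [Ty [Base bool]]]]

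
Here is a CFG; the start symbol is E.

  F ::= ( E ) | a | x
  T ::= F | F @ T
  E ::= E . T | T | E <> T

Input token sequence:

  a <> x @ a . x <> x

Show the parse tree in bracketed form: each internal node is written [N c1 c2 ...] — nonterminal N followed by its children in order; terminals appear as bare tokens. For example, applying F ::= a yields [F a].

E
E <> T
E . T <> T
E <> T . T <> T
T <> T . T <> T
F <> T . T <> T
a <> T . T <> T
a <> F @ T . T <> T
a <> x @ T . T <> T
a <> x @ F . T <> T
a <> x @ a . T <> T
a <> x @ a . F <> T
a <> x @ a . x <> T
a <> x @ a . x <> F
a <> x @ a . x <> x

[E [E [E [E [T [F a]]] <> [T [F x] @ [T [F a]]]] . [T [F x]]] <> [T [F x]]]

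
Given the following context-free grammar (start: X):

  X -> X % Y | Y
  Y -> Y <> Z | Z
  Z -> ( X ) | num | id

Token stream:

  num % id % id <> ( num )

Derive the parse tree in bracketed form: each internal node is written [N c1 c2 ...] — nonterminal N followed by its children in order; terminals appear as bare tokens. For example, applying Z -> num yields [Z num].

X
X % Y
X % Y % Y
Y % Y % Y
Z % Y % Y
num % Y % Y
num % Z % Y
num % id % Y
num % id % Y <> Z
num % id % Z <> Z
num % id % id <> Z
num % id % id <> ( X )
num % id % id <> ( Y )
num % id % id <> ( Z )
num % id % id <> ( num )

[X [X [X [Y [Z num]]] % [Y [Z id]]] % [Y [Y [Z id]] <> [Z ( [X [Y [Z num]]] )]]]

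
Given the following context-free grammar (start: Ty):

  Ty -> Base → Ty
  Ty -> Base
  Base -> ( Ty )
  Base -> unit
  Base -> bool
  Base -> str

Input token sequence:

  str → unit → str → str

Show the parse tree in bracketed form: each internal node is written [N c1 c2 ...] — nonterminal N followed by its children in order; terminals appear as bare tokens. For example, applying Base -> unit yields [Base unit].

Ty
Base → Ty
str → Ty
str → Base → Ty
str → unit → Ty
str → unit → Base → Ty
str → unit → str → Ty
str → unit → str → Base
str → unit → str → str

[Ty [Base str] → [Ty [Base unit] → [Ty [Base str] → [Ty [Base str]]]]]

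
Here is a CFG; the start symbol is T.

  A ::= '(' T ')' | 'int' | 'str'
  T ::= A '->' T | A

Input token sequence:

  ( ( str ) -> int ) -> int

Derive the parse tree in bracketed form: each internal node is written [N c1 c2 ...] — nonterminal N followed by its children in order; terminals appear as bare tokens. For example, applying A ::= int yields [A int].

T
A -> T
( T ) -> T
( A -> T ) -> T
( ( T ) -> T ) -> T
( ( A ) -> T ) -> T
( ( str ) -> T ) -> T
( ( str ) -> A ) -> T
( ( str ) -> int ) -> T
( ( str ) -> int ) -> A
( ( str ) -> int ) -> int

[T [A ( [T [A ( [T [A str]] )] -> [T [A int]]] )] -> [T [A int]]]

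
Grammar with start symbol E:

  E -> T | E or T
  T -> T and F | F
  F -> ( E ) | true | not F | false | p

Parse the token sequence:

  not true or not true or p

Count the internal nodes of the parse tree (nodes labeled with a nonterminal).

[E [E [E [T [F not [F true]]]] or [T [F not [F true]]]] or [T [F p]]]

11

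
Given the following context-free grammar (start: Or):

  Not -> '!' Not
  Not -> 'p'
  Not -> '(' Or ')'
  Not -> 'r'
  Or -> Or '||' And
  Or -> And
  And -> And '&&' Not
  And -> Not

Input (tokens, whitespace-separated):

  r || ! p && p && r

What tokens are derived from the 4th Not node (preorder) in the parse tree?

[Or [Or [And [Not r]]] || [And [And [And [Not ! [Not p]]] && [Not p]] && [Not r]]]

p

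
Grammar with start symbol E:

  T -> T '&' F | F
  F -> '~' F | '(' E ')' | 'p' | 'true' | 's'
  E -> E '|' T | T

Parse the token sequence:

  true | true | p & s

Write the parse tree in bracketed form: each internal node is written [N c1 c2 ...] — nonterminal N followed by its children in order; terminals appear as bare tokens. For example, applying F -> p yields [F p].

E
E | T
E | T | T
T | T | T
F | T | T
true | T | T
true | F | T
true | true | T
true | true | T & F
true | true | F & F
true | true | p & F
true | true | p & s

[E [E [E [T [F true]]] | [T [F true]]] | [T [T [F p]] & [F s]]]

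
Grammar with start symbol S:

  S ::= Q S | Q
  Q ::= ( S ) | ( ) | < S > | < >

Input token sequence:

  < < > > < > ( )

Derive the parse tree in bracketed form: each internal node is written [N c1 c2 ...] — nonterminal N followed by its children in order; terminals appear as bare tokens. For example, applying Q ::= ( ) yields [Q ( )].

[S [Q < [S [Q < >]] >] [S [Q < >] [S [Q ( )]]]]

S
Q S
< S > S
< Q > S
< < > > S
< < > > Q S
< < > > < > S
< < > > < > Q
< < > > < > ( )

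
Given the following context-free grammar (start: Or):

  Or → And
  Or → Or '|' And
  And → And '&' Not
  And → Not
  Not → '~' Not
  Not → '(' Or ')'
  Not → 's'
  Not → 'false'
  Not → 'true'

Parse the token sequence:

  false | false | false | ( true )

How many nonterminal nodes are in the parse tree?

[Or [Or [Or [Or [And [Not false]]] | [And [Not false]]] | [And [Not false]]] | [And [Not ( [Or [And [Not true]]] )]]]

15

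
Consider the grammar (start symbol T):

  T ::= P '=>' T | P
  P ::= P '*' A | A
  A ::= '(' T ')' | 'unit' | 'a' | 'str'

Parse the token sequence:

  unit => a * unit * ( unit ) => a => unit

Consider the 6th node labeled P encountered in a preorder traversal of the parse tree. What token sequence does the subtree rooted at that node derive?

[T [P [A unit]] => [T [P [P [P [A a]] * [A unit]] * [A ( [T [P [A unit]]] )]] => [T [P [A a]] => [T [P [A unit]]]]]]

a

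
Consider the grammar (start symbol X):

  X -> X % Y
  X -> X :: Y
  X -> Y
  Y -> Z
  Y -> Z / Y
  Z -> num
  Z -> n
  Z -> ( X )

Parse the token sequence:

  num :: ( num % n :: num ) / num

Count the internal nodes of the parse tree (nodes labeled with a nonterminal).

[X [X [Y [Z num]]] :: [Y [Z ( [X [X [X [Y [Z num]]] % [Y [Z n]]] :: [Y [Z num]]] )] / [Y [Z num]]]]

17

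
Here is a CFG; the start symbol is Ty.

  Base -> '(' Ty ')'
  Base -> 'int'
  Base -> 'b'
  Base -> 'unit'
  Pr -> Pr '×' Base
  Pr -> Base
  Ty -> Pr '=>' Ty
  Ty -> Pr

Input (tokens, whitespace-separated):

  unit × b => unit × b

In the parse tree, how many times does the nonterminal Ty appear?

[Ty [Pr [Pr [Base unit]] × [Base b]] => [Ty [Pr [Pr [Base unit]] × [Base b]]]]

2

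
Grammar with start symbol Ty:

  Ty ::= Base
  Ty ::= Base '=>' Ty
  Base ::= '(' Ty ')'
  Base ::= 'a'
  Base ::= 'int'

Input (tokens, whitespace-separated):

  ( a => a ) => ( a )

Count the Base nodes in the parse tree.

5

[Ty [Base ( [Ty [Base a] => [Ty [Base a]]] )] => [Ty [Base ( [Ty [Base a]] )]]]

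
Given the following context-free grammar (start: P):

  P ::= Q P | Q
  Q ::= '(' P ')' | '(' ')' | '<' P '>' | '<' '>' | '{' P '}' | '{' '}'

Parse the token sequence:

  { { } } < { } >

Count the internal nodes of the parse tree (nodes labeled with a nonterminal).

8

[P [Q { [P [Q { }]] }] [P [Q < [P [Q { }]] >]]]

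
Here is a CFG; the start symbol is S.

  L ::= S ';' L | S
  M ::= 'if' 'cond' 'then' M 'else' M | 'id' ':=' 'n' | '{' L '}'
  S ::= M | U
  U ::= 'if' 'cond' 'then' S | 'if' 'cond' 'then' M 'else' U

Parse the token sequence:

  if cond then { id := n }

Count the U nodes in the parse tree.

1

[S [U if cond then [S [M { [L [S [M id := n]]] }]]]]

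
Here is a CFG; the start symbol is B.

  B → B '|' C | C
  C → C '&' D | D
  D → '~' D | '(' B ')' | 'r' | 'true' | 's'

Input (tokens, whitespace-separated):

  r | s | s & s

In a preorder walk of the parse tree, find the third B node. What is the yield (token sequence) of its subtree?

r

[B [B [B [C [D r]]] | [C [D s]]] | [C [C [D s]] & [D s]]]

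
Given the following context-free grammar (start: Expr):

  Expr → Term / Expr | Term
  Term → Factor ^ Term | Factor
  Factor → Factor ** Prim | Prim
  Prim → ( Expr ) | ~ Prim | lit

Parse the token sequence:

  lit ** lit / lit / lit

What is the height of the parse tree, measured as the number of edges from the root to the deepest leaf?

[Expr [Term [Factor [Factor [Prim lit]] ** [Prim lit]]] / [Expr [Term [Factor [Prim lit]]] / [Expr [Term [Factor [Prim lit]]]]]]

6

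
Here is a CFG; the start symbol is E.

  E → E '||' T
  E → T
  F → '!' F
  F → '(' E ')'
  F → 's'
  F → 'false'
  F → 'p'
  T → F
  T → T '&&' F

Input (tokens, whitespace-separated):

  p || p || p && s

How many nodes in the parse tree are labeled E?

[E [E [E [T [F p]]] || [T [F p]]] || [T [T [F p]] && [F s]]]

3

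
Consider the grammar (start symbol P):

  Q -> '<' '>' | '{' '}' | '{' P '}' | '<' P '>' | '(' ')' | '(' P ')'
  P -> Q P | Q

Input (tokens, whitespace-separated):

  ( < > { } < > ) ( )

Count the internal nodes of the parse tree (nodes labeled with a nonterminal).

[P [Q ( [P [Q < >] [P [Q { }] [P [Q < >]]]] )] [P [Q ( )]]]

10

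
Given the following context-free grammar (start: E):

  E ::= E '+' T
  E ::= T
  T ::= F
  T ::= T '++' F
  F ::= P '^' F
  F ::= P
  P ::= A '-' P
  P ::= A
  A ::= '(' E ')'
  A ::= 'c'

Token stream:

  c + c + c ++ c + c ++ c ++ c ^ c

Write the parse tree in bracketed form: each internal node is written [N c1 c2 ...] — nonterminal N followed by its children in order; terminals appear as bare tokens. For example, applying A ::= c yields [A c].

[E [E [E [E [T [F [P [A c]]]]] + [T [F [P [A c]]]]] + [T [T [F [P [A c]]]] ++ [F [P [A c]]]]] + [T [T [T [F [P [A c]]]] ++ [F [P [A c]]]] ++ [F [P [A c]] ^ [F [P [A c]]]]]]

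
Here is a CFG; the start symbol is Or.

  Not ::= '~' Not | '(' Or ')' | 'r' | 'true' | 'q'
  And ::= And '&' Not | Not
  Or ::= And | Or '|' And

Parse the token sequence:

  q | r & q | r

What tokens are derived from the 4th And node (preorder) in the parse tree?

r

[Or [Or [Or [And [Not q]]] | [And [And [Not r]] & [Not q]]] | [And [Not r]]]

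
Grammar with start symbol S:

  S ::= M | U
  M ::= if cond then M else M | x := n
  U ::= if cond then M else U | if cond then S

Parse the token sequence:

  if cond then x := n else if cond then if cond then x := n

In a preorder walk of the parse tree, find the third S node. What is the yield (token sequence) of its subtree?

x := n

[S [U if cond then [M x := n] else [U if cond then [S [U if cond then [S [M x := n]]]]]]]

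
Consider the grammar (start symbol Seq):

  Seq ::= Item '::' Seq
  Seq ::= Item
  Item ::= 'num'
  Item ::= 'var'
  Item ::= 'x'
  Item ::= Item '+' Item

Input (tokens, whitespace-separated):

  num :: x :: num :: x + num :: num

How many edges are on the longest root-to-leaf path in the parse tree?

[Seq [Item num] :: [Seq [Item x] :: [Seq [Item num] :: [Seq [Item [Item x] + [Item num]] :: [Seq [Item num]]]]]]

6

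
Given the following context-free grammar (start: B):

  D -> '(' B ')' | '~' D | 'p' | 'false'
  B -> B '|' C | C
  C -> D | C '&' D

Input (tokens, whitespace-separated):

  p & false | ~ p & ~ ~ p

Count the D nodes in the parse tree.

7

[B [B [C [C [D p]] & [D false]]] | [C [C [D ~ [D p]]] & [D ~ [D ~ [D p]]]]]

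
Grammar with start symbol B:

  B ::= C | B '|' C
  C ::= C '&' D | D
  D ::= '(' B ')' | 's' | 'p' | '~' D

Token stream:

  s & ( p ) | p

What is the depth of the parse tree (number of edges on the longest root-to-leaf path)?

7

[B [B [C [C [D s]] & [D ( [B [C [D p]]] )]]] | [C [D p]]]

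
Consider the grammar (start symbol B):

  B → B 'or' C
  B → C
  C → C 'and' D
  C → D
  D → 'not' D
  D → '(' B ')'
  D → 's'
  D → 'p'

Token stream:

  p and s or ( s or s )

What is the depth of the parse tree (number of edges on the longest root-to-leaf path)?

7

[B [B [C [C [D p]] and [D s]]] or [C [D ( [B [B [C [D s]]] or [C [D s]]] )]]]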